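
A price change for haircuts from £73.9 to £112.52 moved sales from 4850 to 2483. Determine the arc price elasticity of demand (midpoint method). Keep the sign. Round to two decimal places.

ΔQ = 2483 − 4850 = -2367; ΔP = 112.52 − 73.9 = 38.62.
Midpoints: P̄ = 93.21, Q̄ = 3666.5.
ε = (ΔQ/ΔP)(P̄/Q̄) = (-2367/38.62)(93.21/3666.5).

-1.56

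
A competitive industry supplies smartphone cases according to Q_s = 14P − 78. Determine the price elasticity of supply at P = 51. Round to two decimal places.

1.12

At P = 51, Q_s = 636.
dQ_s/dP = 14.
ε_s = (dQ_s/dP)(P/Q_s) = (14)(51/636).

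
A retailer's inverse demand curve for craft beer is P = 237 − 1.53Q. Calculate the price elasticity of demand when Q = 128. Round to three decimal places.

-0.210

At Q = 128, P = 237 − 1.53(128) = 41.16.
dP/dQ = −1.53, so dQ/dP = 1/(−1.53) = -0.654.
ε = (dQ/dP)(P/Q) = (-0.654)(41.16/128).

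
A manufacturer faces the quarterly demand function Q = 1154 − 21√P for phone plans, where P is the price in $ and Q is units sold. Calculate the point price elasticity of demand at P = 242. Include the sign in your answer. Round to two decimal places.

-0.20

At P = 242, Q = 827.317.
dQ/dP = −21/(2√P) = -0.675.
ε = (dQ/dP)(P/Q) = (-0.675)(242/827.317).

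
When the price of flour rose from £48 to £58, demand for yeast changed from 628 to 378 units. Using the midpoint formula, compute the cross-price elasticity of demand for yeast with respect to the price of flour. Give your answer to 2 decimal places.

ΔQ_x = 378 − 628 = -250; ΔP_y = 58 − 48 = 10.
Midpoints: P̄_y = 53.00, Q̄_x = 503.0.
ε_xy = (ΔQ_x/ΔP_y)(P̄_y/Q̄_x) = (-250/10)(53.00/503.0).

-2.63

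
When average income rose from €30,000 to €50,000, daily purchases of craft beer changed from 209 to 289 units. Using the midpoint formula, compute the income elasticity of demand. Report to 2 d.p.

0.64

ΔQ = 80, ΔI = 20000. Midpoints: Ī = 40,000, Q̄ = 249.0.
ε_I = (ΔQ/ΔI)(Ī/Q̄) = (80/20000)(40000/249.0).
ε_I > 0, so the good is normal.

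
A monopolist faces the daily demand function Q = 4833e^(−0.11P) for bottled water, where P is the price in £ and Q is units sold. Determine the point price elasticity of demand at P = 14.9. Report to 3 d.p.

At P = 14.9, Q = 938.444.
dQ/dP = −0.11·4833e^(−0.11P) = −0.11Q = -103.229.
ε = (dQ/dP)(P/Q) = (-103.229)(14.9/938.444).

-1.639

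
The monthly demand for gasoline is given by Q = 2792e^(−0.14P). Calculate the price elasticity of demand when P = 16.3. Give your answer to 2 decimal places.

At P = 16.3, Q = 285.007.
dQ/dP = −0.14·2792e^(−0.14P) = −0.14Q = -39.901.
ε = (dQ/dP)(P/Q) = (-39.901)(16.3/285.007).

-2.28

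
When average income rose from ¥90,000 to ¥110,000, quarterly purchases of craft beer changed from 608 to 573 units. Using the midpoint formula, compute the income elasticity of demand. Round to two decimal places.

-0.30

ΔQ = -35, ΔI = 20000. Midpoints: Ī = 100,000, Q̄ = 590.5.
ε_I = (ΔQ/ΔI)(Ī/Q̄) = (-35/20000)(100000/590.5).
ε_I < 0, so the good is inferior.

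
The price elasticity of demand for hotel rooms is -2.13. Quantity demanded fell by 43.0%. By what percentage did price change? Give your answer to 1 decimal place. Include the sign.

20.2%

%ΔP ≈ %ΔQ / ε = (-43.0%)/(-2.13) = 20.19%.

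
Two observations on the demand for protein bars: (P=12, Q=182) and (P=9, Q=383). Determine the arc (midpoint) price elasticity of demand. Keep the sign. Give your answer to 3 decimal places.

ΔQ = 383 − 182 = 201; ΔP = 9 − 12 = -3.
Midpoints: P̄ = 10.50, Q̄ = 282.5.
ε = (ΔQ/ΔP)(P̄/Q̄) = (201/-3)(10.50/282.5).

-2.490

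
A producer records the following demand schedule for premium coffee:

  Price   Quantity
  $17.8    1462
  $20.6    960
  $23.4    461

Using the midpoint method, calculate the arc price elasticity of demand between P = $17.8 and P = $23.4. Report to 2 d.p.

-3.83

At P = 17.8, Q = 1462; at P = 23.4, Q = 461.
ΔQ = -1001, ΔP = 5.6. Midpoints: P̄ = 20.60, Q̄ = 961.5.
ε = (ΔQ/ΔP)(P̄/Q̄) = (-1001/5.6)(20.60/961.5).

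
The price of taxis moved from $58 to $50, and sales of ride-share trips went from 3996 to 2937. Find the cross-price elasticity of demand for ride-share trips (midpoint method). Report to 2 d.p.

ΔQ_x = 2937 − 3996 = -1059; ΔP_y = 50 − 58 = -8.
Midpoints: P̄_y = 54.00, Q̄_x = 3466.5.
ε_xy = (ΔQ_x/ΔP_y)(P̄_y/Q̄_x) = (-1059/-8)(54.00/3466.5).

2.06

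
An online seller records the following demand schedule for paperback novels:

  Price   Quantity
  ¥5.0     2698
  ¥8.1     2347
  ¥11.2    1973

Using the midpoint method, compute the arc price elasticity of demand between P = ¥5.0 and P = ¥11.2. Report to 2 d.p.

-0.41

At P = 5.0, Q = 2698; at P = 11.2, Q = 1973.
ΔQ = -725, ΔP = 6.2. Midpoints: P̄ = 8.10, Q̄ = 2335.5.
ε = (ΔQ/ΔP)(P̄/Q̄) = (-725/6.2)(8.10/2335.5).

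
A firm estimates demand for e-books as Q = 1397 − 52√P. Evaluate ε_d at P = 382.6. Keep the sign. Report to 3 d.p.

-1.339

At P = 382.6, Q = 379.871.
dQ/dP = −52/(2√P) = -1.329.
ε = (dQ/dP)(P/Q) = (-1.329)(382.6/379.871).
|ε| > 1, so demand is elastic at this price.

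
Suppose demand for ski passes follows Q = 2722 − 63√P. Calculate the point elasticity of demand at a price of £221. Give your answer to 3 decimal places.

At P = 221, Q = 1785.438.
dQ/dP = −63/(2√P) = -2.119.
ε = (dQ/dP)(P/Q) = (-2.119)(221/1785.438).

-0.262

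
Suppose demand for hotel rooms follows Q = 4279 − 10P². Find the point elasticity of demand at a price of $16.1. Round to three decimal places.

-3.073

At P = 16.1, Q = 1686.900.
dQ/dP = −20P = -322.
ε = (dQ/dP)(P/Q) = (-322)(16.1/1686.900).
|ε| > 1, so demand is elastic at this price.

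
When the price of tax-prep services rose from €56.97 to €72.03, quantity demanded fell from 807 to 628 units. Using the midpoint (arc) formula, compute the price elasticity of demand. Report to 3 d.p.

ΔQ = 628 − 807 = -179; ΔP = 72.03 − 56.97 = 15.06.
Midpoints: P̄ = 64.50, Q̄ = 717.5.
ε = (ΔQ/ΔP)(P̄/Q̄) = (-179/15.06)(64.50/717.5).

-1.068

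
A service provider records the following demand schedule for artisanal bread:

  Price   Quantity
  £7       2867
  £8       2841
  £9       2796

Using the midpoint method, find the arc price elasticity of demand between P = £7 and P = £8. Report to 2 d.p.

At P = 7, Q = 2867; at P = 8, Q = 2841.
ΔQ = -26, ΔP = 1. Midpoints: P̄ = 7.50, Q̄ = 2854.0.
ε = (ΔQ/ΔP)(P̄/Q̄) = (-26/1)(7.50/2854.0).

-0.07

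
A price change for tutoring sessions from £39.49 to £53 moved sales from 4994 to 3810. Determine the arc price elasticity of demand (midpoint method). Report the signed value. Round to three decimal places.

-0.921

ΔQ = 3810 − 4994 = -1184; ΔP = 53 − 39.49 = 13.51.
Midpoints: P̄ = 46.25, Q̄ = 4402.0.
ε = (ΔQ/ΔP)(P̄/Q̄) = (-1184/13.51)(46.25/4402.0).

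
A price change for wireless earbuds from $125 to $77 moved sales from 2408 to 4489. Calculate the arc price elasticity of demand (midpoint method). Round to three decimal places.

-1.270

ΔQ = 4489 − 2408 = 2081; ΔP = 77 − 125 = -48.
Midpoints: P̄ = 101.00, Q̄ = 3448.5.
ε = (ΔQ/ΔP)(P̄/Q̄) = (2081/-48)(101.00/3448.5).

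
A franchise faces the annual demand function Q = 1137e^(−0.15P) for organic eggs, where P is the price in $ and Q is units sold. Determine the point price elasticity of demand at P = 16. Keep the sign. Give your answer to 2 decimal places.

-2.40

At P = 16, Q = 103.146.
dQ/dP = −0.15·1137e^(−0.15P) = −0.15Q = -15.472.
ε = (dQ/dP)(P/Q) = (-15.472)(16/103.146).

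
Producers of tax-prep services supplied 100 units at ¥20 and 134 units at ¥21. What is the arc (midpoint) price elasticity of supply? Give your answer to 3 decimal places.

ΔQ = 134 − 100 = 34; ΔP = 21 − 20 = 1.
Midpoints: P̄ = 20.50, Q̄ = 117.0.
ε_s = (ΔQ/ΔP)(P̄/Q̄) = (34/1)(20.50/117.0).

5.957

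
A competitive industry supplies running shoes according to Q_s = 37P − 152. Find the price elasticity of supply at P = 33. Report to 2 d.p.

1.14

At P = 33, Q_s = 1069.
dQ_s/dP = 37.
ε_s = (dQ_s/dP)(P/Q_s) = (37)(33/1069).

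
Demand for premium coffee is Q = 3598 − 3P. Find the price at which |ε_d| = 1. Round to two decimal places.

For linear demand Q = a − bP, ε = −bP/(a − bP). |ε| = 1 when bP = a − bP, i.e. P = a/(2b).
P = 3598/(2·3) = 3598/6 = 599.6667.

599.67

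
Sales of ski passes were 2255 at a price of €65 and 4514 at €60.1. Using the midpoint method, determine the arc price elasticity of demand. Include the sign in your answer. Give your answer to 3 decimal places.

ΔQ = 4514 − 2255 = 2259; ΔP = 60.1 − 65 = -4.9.
Midpoints: P̄ = 62.55, Q̄ = 3384.5.
ε = (ΔQ/ΔP)(P̄/Q̄) = (2259/-4.9)(62.55/3384.5).

-8.520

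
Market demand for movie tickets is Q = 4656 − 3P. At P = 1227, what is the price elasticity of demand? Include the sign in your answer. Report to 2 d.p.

At P = 1227, Q = 975.
dQ/dP = −3.
ε = (dQ/dP)(P/Q) = (-3)(1227/975).
|ε| > 1, so demand is elastic at this price.

-3.78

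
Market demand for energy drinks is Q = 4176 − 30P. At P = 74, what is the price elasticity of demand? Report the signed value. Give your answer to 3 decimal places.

At P = 74, Q = 1956.
dQ/dP = −30.
ε = (dQ/dP)(P/Q) = (-30)(74/1956).

-1.135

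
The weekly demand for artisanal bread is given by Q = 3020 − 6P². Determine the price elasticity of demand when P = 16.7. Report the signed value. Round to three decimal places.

-2.485

At P = 16.7, Q = 1346.660.
dQ/dP = −12P = -200.400.
ε = (dQ/dP)(P/Q) = (-200.400)(16.7/1346.660).
|ε| > 1, so demand is elastic at this price.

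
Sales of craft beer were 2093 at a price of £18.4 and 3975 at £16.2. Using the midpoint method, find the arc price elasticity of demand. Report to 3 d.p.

-4.878

ΔQ = 3975 − 2093 = 1882; ΔP = 16.2 − 18.4 = -2.2.
Midpoints: P̄ = 17.30, Q̄ = 3034.0.
ε = (ΔQ/ΔP)(P̄/Q̄) = (1882/-2.2)(17.30/3034.0).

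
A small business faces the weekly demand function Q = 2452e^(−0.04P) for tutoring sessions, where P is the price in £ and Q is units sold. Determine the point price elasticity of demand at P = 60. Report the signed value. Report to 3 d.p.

At P = 60, Q = 222.440.
dQ/dP = −0.04·2452e^(−0.04P) = −0.04Q = -8.898.
ε = (dQ/dP)(P/Q) = (-8.898)(60/222.440).
|ε| > 1, so demand is elastic at this price.

-2.400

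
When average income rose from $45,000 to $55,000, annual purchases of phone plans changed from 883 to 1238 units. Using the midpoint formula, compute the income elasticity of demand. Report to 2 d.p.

1.67

ΔQ = 355, ΔI = 10000. Midpoints: Ī = 50,000, Q̄ = 1060.5.
ε_I = (ΔQ/ΔI)(Ī/Q̄) = (355/10000)(50000/1060.5).
ε_I > 0, so the good is normal.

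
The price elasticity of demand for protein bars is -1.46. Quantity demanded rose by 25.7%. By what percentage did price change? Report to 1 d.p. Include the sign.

-17.6%

%ΔP ≈ %ΔQ / ε = (25.7%)/(-1.46) = -17.60%.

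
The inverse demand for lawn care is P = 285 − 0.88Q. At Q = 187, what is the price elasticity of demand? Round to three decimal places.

At Q = 187, P = 285 − 0.88(187) = 120.44.
dP/dQ = −0.88, so dQ/dP = 1/(−0.88) = -1.136.
ε = (dQ/dP)(P/Q) = (-1.136)(120.44/187).

-0.732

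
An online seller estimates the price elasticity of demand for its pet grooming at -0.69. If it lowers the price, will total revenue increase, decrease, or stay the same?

|ε| = 0.69 < 1, so demand is inelastic. A price cut therefore reduces total revenue.

decrease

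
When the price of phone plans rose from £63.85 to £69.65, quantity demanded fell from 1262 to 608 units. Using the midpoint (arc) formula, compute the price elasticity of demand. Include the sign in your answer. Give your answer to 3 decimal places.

ΔQ = 608 − 1262 = -654; ΔP = 69.65 − 63.85 = 5.8.
Midpoints: P̄ = 66.75, Q̄ = 935.0.
ε = (ΔQ/ΔP)(P̄/Q̄) = (-654/5.8)(66.75/935.0).

-8.050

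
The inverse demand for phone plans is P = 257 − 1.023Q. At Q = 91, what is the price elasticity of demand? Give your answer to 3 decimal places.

At Q = 91, P = 257 − 1.023(91) = 163.91.
dP/dQ = −1.023, so dQ/dP = 1/(−1.023) = -0.978.
ε = (dQ/dP)(P/Q) = (-0.978)(163.91/91).

-1.761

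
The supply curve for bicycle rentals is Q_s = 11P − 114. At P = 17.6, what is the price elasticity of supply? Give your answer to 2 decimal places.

At P = 17.6, Q_s = 79.60.
dQ_s/dP = 11.
ε_s = (dQ_s/dP)(P/Q_s) = (11)(17.6/79.60).

2.43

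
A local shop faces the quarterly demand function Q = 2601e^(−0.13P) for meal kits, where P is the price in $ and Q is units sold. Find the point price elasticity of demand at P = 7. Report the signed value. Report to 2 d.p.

At P = 7, Q = 1046.966.
dQ/dP = −0.13·2601e^(−0.13P) = −0.13Q = -136.106.
ε = (dQ/dP)(P/Q) = (-136.106)(7/1046.966).
|ε| < 1, so demand is inelastic at this price.

-0.91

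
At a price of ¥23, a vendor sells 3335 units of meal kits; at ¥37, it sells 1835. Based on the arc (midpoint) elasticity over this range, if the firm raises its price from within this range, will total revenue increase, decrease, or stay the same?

decrease

Arc ε = (-1500/14)(30.00/2585.0) ≈ -1.243.
|ε| = 1.24 > 1, so demand is elastic. A price rise therefore reduces total revenue.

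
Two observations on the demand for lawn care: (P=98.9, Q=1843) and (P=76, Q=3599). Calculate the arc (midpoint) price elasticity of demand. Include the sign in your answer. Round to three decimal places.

-2.464

ΔQ = 3599 − 1843 = 1756; ΔP = 76 − 98.9 = -22.9.
Midpoints: P̄ = 87.45, Q̄ = 2721.0.
ε = (ΔQ/ΔP)(P̄/Q̄) = (1756/-22.9)(87.45/2721.0).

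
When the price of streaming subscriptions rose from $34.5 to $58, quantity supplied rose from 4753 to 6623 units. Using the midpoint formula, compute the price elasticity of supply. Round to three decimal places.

ΔQ = 6623 − 4753 = 1870; ΔP = 58 − 34.5 = 23.5.
Midpoints: P̄ = 46.25, Q̄ = 5688.0.
ε_s = (ΔQ/ΔP)(P̄/Q̄) = (1870/23.5)(46.25/5688.0).

0.647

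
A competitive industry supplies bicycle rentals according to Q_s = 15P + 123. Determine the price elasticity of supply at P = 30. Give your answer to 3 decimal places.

At P = 30, Q_s = 573.
dQ_s/dP = 15.
ε_s = (dQ_s/dP)(P/Q_s) = (15)(30/573).

0.785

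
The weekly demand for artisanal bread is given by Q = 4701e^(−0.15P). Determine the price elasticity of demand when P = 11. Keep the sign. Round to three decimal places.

-1.650

At P = 11, Q = 902.827.
dQ/dP = −0.15·4701e^(−0.15P) = −0.15Q = -135.424.
ε = (dQ/dP)(P/Q) = (-135.424)(11/902.827).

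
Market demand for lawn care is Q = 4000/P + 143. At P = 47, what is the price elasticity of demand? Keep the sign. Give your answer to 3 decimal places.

-0.373

At P = 47, Q = 228.106.
dQ/dP = −4000/P² = -1.811.
ε = (dQ/dP)(P/Q) = (-1.811)(47/228.106).
|ε| < 1, so demand is inelastic at this price.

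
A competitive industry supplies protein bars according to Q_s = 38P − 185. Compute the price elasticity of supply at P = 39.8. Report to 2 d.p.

At P = 39.8, Q_s = 1327.40.
dQ_s/dP = 38.
ε_s = (dQ_s/dP)(P/Q_s) = (38)(39.8/1327.40).

1.14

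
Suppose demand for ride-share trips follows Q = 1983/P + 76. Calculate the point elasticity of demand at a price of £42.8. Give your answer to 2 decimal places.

At P = 42.8, Q = 122.332.
dQ/dP = −1983/P² = -1.083.
ε = (dQ/dP)(P/Q) = (-1.083)(42.8/122.332).
|ε| < 1, so demand is inelastic at this price.

-0.38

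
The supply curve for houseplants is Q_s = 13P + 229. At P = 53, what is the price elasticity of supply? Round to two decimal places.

0.75

At P = 53, Q_s = 918.
dQ_s/dP = 13.
ε_s = (dQ_s/dP)(P/Q_s) = (13)(53/918).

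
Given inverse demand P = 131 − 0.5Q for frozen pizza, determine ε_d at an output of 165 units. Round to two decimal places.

-0.59

At Q = 165, P = 131 − 0.5(165) = 48.50.
dP/dQ = −0.5, so dQ/dP = 1/(−0.5) = -2.000.
ε = (dQ/dP)(P/Q) = (-2.000)(48.50/165).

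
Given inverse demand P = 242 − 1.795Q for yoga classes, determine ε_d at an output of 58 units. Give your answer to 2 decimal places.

-1.32

At Q = 58, P = 242 − 1.795(58) = 137.89.
dP/dQ = −1.795, so dQ/dP = 1/(−1.795) = -0.557.
ε = (dQ/dP)(P/Q) = (-0.557)(137.89/58).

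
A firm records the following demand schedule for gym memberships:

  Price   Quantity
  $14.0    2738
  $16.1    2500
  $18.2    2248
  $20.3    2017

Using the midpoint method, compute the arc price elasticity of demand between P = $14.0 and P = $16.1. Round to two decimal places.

-0.65

At P = 14.0, Q = 2738; at P = 16.1, Q = 2500.
ΔQ = -238, ΔP = 2.1. Midpoints: P̄ = 15.05, Q̄ = 2619.0.
ε = (ΔQ/ΔP)(P̄/Q̄) = (-238/2.1)(15.05/2619.0).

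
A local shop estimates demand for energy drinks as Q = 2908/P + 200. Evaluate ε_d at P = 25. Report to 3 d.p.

-0.368

At P = 25, Q = 316.320.
dQ/dP = −2908/P² = -4.653.
ε = (dQ/dP)(P/Q) = (-4.653)(25/316.320).
|ε| < 1, so demand is inelastic at this price.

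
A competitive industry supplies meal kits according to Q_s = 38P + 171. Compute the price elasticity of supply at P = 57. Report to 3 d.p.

At P = 57, Q_s = 2337.
dQ_s/dP = 38.
ε_s = (dQ_s/dP)(P/Q_s) = (38)(57/2337).

0.927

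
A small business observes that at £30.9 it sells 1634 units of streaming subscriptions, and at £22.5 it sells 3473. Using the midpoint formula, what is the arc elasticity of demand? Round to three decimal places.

-2.289

ΔQ = 3473 − 1634 = 1839; ΔP = 22.5 − 30.9 = -8.4.
Midpoints: P̄ = 26.70, Q̄ = 2553.5.
ε = (ΔQ/ΔP)(P̄/Q̄) = (1839/-8.4)(26.70/2553.5).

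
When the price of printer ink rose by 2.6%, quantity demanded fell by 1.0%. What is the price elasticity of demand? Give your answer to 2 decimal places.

ε = %ΔQ / %ΔP = (-1.0)/(2.6) = -0.385.

-0.38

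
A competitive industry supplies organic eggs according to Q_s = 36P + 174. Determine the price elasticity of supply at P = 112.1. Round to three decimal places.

0.959

At P = 112.1, Q_s = 4209.60.
dQ_s/dP = 36.
ε_s = (dQ_s/dP)(P/Q_s) = (36)(112.1/4209.60).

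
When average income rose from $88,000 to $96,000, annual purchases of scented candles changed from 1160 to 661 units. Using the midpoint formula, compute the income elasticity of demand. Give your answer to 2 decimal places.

ΔQ = -499, ΔI = 8000. Midpoints: Ī = 92,000, Q̄ = 910.5.
ε_I = (ΔQ/ΔI)(Ī/Q̄) = (-499/8000)(92000/910.5).

-6.30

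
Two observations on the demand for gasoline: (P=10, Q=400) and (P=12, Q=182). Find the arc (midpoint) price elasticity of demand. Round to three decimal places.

-4.120

ΔQ = 182 − 400 = -218; ΔP = 12 − 10 = 2.
Midpoints: P̄ = 11.00, Q̄ = 291.0.
ε = (ΔQ/ΔP)(P̄/Q̄) = (-218/2)(11.00/291.0).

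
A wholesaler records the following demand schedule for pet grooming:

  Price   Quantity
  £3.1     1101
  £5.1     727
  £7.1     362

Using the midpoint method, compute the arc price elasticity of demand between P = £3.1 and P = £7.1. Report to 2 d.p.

-1.29

At P = 3.1, Q = 1101; at P = 7.1, Q = 362.
ΔQ = -739, ΔP = 4.0. Midpoints: P̄ = 5.10, Q̄ = 731.5.
ε = (ΔQ/ΔP)(P̄/Q̄) = (-739/4.0)(5.10/731.5).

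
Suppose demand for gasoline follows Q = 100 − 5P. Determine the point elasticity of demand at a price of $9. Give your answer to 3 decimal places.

-0.818

At P = 9, Q = 55.
dQ/dP = −5.
ε = (dQ/dP)(P/Q) = (-5)(9/55).
|ε| < 1, so demand is inelastic at this price.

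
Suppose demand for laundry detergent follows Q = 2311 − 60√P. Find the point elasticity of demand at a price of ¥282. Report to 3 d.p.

-0.387

At P = 282, Q = 1303.429.
dQ/dP = −60/(2√P) = -1.786.
ε = (dQ/dP)(P/Q) = (-1.786)(282/1303.429).
|ε| < 1, so demand is inelastic at this price.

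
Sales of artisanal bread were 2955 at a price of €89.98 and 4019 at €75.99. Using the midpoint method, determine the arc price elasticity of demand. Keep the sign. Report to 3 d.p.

-1.810

ΔQ = 4019 − 2955 = 1064; ΔP = 75.99 − 89.98 = -13.99.
Midpoints: P̄ = 82.98, Q̄ = 3487.0.
ε = (ΔQ/ΔP)(P̄/Q̄) = (1064/-13.99)(82.98/3487.0).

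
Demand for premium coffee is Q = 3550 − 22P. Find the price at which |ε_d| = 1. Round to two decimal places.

For linear demand Q = a − bP, ε = −bP/(a − bP). |ε| = 1 when bP = a − bP, i.e. P = a/(2b).
P = 3550/(2·22) = 3550/44 = 80.6818.

80.68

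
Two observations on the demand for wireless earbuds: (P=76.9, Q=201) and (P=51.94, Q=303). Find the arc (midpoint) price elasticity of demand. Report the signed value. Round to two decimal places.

-1.04

ΔQ = 303 − 201 = 102; ΔP = 51.94 − 76.9 = -24.96.
Midpoints: P̄ = 64.42, Q̄ = 252.0.
ε = (ΔQ/ΔP)(P̄/Q̄) = (102/-24.96)(64.42/252.0).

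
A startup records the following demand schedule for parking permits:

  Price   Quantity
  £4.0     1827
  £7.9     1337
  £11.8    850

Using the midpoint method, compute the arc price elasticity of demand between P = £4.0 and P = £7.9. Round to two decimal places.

-0.47

At P = 4.0, Q = 1827; at P = 7.9, Q = 1337.
ΔQ = -490, ΔP = 3.9. Midpoints: P̄ = 5.95, Q̄ = 1582.0.
ε = (ΔQ/ΔP)(P̄/Q̄) = (-490/3.9)(5.95/1582.0).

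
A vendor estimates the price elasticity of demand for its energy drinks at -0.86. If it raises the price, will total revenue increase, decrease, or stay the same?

increase

|ε| = 0.86 < 1, so demand is inelastic. A price rise therefore raises total revenue.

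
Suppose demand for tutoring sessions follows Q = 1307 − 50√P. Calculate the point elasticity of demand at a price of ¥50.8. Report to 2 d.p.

-0.19

At P = 50.8, Q = 950.629.
dQ/dP = −50/(2√P) = -3.508.
ε = (dQ/dP)(P/Q) = (-3.508)(50.8/950.629).
|ε| < 1, so demand is inelastic at this price.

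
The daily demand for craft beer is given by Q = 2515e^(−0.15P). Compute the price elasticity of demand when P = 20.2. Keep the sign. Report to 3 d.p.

At P = 20.2, Q = 121.514.
dQ/dP = −0.15·2515e^(−0.15P) = −0.15Q = -18.227.
ε = (dQ/dP)(P/Q) = (-18.227)(20.2/121.514).
|ε| > 1, so demand is elastic at this price.

-3.030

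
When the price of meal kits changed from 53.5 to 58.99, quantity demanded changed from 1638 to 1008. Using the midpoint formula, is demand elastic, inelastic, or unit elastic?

elastic

Arc ε ≈ -4.879.
|ε| = 4.88 > 1.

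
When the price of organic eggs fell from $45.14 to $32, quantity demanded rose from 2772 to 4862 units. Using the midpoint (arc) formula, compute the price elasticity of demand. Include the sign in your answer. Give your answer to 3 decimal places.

ΔQ = 4862 − 2772 = 2090; ΔP = 32 − 45.14 = -13.14.
Midpoints: P̄ = 38.57, Q̄ = 3817.0.
ε = (ΔQ/ΔP)(P̄/Q̄) = (2090/-13.14)(38.57/3817.0).

-1.607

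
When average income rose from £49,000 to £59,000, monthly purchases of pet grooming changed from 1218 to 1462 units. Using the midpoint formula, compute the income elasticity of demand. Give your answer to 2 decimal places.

0.98

ΔQ = 244, ΔI = 10000. Midpoints: Ī = 54,000, Q̄ = 1340.0.
ε_I = (ΔQ/ΔI)(Ī/Q̄) = (244/10000)(54000/1340.0).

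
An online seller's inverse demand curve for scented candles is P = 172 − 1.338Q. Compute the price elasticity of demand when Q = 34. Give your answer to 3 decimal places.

-2.781

At Q = 34, P = 172 − 1.338(34) = 126.51.
dP/dQ = −1.338, so dQ/dP = 1/(−1.338) = -0.747.
ε = (dQ/dP)(P/Q) = (-0.747)(126.51/34).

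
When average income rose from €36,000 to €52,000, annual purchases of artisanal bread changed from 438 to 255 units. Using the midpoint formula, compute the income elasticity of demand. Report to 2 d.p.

-1.45

ΔQ = -183, ΔI = 16000. Midpoints: Ī = 44,000, Q̄ = 346.5.
ε_I = (ΔQ/ΔI)(Ī/Q̄) = (-183/16000)(44000/346.5).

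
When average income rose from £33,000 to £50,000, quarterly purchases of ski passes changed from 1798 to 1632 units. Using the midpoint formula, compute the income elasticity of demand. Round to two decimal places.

-0.24

ΔQ = -166, ΔI = 17000. Midpoints: Ī = 41,500, Q̄ = 1715.0.
ε_I = (ΔQ/ΔI)(Ī/Q̄) = (-166/17000)(41500/1715.0).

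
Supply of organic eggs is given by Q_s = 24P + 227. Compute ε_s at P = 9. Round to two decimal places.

At P = 9, Q_s = 443.
dQ_s/dP = 24.
ε_s = (dQ_s/dP)(P/Q_s) = (24)(9/443).

0.49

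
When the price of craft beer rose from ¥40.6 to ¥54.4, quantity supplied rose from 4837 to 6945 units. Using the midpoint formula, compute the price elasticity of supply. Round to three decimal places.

1.232

ΔQ = 6945 − 4837 = 2108; ΔP = 54.4 − 40.6 = 13.8.
Midpoints: P̄ = 47.50, Q̄ = 5891.0.
ε_s = (ΔQ/ΔP)(P̄/Q̄) = (2108/13.8)(47.50/5891.0).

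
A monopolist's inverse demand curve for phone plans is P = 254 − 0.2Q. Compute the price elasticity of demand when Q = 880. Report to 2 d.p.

At Q = 880, P = 254 − 0.2(880) = 78.00.
dP/dQ = −0.2, so dQ/dP = 1/(−0.2) = -5.000.
ε = (dQ/dP)(P/Q) = (-5.000)(78.00/880).

-0.44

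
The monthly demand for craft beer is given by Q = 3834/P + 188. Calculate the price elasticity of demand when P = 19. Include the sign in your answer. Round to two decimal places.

At P = 19, Q = 389.789.
dQ/dP = −3834/P² = -10.620.
ε = (dQ/dP)(P/Q) = (-10.620)(19/389.789).

-0.52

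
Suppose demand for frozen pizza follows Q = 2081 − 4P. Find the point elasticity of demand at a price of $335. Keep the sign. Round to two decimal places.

-1.81

At P = 335, Q = 741.
dQ/dP = −4.
ε = (dQ/dP)(P/Q) = (-4)(335/741).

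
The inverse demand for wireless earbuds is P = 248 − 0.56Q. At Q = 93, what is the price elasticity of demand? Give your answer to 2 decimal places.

At Q = 93, P = 248 − 0.56(93) = 195.92.
dP/dQ = −0.56, so dQ/dP = 1/(−0.56) = -1.786.
ε = (dQ/dP)(P/Q) = (-1.786)(195.92/93).

-3.76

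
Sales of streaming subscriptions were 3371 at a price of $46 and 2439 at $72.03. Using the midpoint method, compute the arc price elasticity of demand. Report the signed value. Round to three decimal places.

ΔQ = 2439 − 3371 = -932; ΔP = 72.03 − 46 = 26.03.
Midpoints: P̄ = 59.02, Q̄ = 2905.0.
ε = (ΔQ/ΔP)(P̄/Q̄) = (-932/26.03)(59.02/2905.0).

-0.727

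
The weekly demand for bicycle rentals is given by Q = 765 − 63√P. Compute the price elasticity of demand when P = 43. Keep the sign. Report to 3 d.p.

-0.587

At P = 43, Q = 351.881.
dQ/dP = −63/(2√P) = -4.804.
ε = (dQ/dP)(P/Q) = (-4.804)(43/351.881).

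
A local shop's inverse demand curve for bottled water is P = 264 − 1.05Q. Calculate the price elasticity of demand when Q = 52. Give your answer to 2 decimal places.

-3.84

At Q = 52, P = 264 − 1.05(52) = 209.40.
dP/dQ = −1.05, so dQ/dP = 1/(−1.05) = -0.952.
ε = (dQ/dP)(P/Q) = (-0.952)(209.40/52).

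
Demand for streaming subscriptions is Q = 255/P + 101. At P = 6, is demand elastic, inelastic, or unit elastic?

inelastic

Q = 143.500, dQ/dP = -7.083.
ε = (dQ/dP)(P/Q) ≈ -0.296.
|ε| = 0.30 < 1.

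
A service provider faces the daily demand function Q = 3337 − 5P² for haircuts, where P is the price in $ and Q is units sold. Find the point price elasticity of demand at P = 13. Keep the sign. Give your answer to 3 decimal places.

-0.678

At P = 13, Q = 2492.
dQ/dP = −10P = -130.
ε = (dQ/dP)(P/Q) = (-130)(13/2492).
|ε| < 1, so demand is inelastic at this price.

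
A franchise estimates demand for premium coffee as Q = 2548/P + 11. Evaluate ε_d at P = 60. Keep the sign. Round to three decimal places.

-0.794

At P = 60, Q = 53.467.
dQ/dP = −2548/P² = -0.708.
ε = (dQ/dP)(P/Q) = (-0.708)(60/53.467).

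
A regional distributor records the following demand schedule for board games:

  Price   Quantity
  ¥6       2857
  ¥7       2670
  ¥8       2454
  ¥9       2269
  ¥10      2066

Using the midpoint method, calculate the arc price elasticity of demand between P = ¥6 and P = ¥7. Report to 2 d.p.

-0.44

At P = 6, Q = 2857; at P = 7, Q = 2670.
ΔQ = -187, ΔP = 1. Midpoints: P̄ = 6.50, Q̄ = 2763.5.
ε = (ΔQ/ΔP)(P̄/Q̄) = (-187/1)(6.50/2763.5).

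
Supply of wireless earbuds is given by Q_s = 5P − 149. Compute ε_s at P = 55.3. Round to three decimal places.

At P = 55.3, Q_s = 127.50.
dQ_s/dP = 5.
ε_s = (dQ_s/dP)(P/Q_s) = (5)(55.3/127.50).

2.169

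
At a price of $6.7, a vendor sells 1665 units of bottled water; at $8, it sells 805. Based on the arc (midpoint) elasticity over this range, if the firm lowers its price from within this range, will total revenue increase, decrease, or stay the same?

increase

Arc ε = (-860/1.3)(7.35/1235.0) ≈ -3.937.
|ε| = 3.94 > 1, so demand is elastic. A price cut therefore raises total revenue.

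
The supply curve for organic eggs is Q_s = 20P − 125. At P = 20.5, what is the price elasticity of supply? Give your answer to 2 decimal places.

1.44

At P = 20.5, Q_s = 285.
dQ_s/dP = 20.
ε_s = (dQ_s/dP)(P/Q_s) = (20)(20.5/285).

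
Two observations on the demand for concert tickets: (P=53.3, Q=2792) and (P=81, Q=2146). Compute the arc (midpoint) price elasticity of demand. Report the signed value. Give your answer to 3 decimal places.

ΔQ = 2146 − 2792 = -646; ΔP = 81 − 53.3 = 27.7.
Midpoints: P̄ = 67.15, Q̄ = 2469.0.
ε = (ΔQ/ΔP)(P̄/Q̄) = (-646/27.7)(67.15/2469.0).

-0.634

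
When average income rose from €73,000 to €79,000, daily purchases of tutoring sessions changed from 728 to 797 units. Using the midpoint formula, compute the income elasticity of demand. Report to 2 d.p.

ΔQ = 69, ΔI = 6000. Midpoints: Ī = 76,000, Q̄ = 762.5.
ε_I = (ΔQ/ΔI)(Ī/Q̄) = (69/6000)(76000/762.5).
ε_I > 0, so the good is normal.

1.15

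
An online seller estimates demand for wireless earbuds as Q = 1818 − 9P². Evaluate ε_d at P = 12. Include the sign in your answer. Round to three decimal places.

At P = 12, Q = 522.
dQ/dP = −18P = -216.
ε = (dQ/dP)(P/Q) = (-216)(12/522).

-4.966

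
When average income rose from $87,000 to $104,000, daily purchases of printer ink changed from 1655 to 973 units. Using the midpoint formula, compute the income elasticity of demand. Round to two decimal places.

ΔQ = -682, ΔI = 17000. Midpoints: Ī = 95,500, Q̄ = 1314.0.
ε_I = (ΔQ/ΔI)(Ī/Q̄) = (-682/17000)(95500/1314.0).

-2.92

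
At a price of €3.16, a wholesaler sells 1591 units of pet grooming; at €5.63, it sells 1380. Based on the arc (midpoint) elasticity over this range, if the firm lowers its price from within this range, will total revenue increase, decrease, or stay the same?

Arc ε = (-211/2.47)(4.39/1485.5) ≈ -0.253.
|ε| = 0.25 < 1, so demand is inelastic. A price cut therefore reduces total revenue.

decrease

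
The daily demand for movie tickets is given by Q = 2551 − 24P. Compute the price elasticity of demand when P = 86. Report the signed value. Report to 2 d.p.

At P = 86, Q = 487.
dQ/dP = −24.
ε = (dQ/dP)(P/Q) = (-24)(86/487).
|ε| > 1, so demand is elastic at this price.

-4.24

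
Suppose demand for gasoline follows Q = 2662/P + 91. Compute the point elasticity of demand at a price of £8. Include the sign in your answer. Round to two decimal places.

At P = 8, Q = 423.750.
dQ/dP = −2662/P² = -41.594.
ε = (dQ/dP)(P/Q) = (-41.594)(8/423.750).
|ε| < 1, so demand is inelastic at this price.

-0.79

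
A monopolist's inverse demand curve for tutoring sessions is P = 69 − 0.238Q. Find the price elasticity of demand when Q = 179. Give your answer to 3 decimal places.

At Q = 179, P = 69 − 0.238(179) = 26.40.
dP/dQ = −0.238, so dQ/dP = 1/(−0.238) = -4.202.
ε = (dQ/dP)(P/Q) = (-4.202)(26.40/179).

-0.620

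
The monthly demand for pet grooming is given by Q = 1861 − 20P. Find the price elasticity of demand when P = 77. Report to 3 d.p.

-4.798

At P = 77, Q = 321.
dQ/dP = −20.
ε = (dQ/dP)(P/Q) = (-20)(77/321).
|ε| > 1, so demand is elastic at this price.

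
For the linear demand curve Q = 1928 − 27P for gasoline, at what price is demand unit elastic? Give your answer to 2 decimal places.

35.70

For linear demand Q = a − bP, ε = −bP/(a − bP). |ε| = 1 when bP = a − bP, i.e. P = a/(2b).
P = 1928/(2·27) = 1928/54 = 35.7037.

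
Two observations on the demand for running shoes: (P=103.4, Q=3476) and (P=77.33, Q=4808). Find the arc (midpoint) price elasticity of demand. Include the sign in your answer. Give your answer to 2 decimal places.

-1.11

ΔQ = 4808 − 3476 = 1332; ΔP = 77.33 − 103.4 = -26.07.
Midpoints: P̄ = 90.37, Q̄ = 4142.0.
ε = (ΔQ/ΔP)(P̄/Q̄) = (1332/-26.07)(90.37/4142.0).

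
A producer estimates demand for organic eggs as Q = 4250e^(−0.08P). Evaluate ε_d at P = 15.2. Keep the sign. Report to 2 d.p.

At P = 15.2, Q = 1259.757.
dQ/dP = −0.08·4250e^(−0.08P) = −0.08Q = -100.781.
ε = (dQ/dP)(P/Q) = (-100.781)(15.2/1259.757).

-1.22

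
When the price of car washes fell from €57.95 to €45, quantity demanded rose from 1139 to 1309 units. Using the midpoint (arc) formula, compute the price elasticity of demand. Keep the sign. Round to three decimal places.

ΔQ = 1309 − 1139 = 170; ΔP = 45 − 57.95 = -12.95.
Midpoints: P̄ = 51.48, Q̄ = 1224.0.
ε = (ΔQ/ΔP)(P̄/Q̄) = (170/-12.95)(51.48/1224.0).

-0.552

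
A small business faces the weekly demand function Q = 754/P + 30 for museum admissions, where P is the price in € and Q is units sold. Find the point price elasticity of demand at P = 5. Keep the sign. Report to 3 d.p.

-0.834

At P = 5, Q = 180.800.
dQ/dP = −754/P² = -30.160.
ε = (dQ/dP)(P/Q) = (-30.160)(5/180.800).
|ε| < 1, so demand is inelastic at this price.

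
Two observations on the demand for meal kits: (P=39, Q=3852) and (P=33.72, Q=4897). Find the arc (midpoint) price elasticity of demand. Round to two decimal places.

-1.65

ΔQ = 4897 − 3852 = 1045; ΔP = 33.72 − 39 = -5.28.
Midpoints: P̄ = 36.36, Q̄ = 4374.5.
ε = (ΔQ/ΔP)(P̄/Q̄) = (1045/-5.28)(36.36/4374.5).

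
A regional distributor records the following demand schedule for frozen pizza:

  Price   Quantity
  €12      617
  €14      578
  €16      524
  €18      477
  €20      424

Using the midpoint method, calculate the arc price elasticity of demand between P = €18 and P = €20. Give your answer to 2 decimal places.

-1.12

At P = 18, Q = 477; at P = 20, Q = 424.
ΔQ = -53, ΔP = 2. Midpoints: P̄ = 19.00, Q̄ = 450.5.
ε = (ΔQ/ΔP)(P̄/Q̄) = (-53/2)(19.00/450.5).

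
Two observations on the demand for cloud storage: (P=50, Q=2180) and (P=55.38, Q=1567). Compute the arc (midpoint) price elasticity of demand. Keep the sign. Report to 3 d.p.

ΔQ = 1567 − 2180 = -613; ΔP = 55.38 − 50 = 5.38.
Midpoints: P̄ = 52.69, Q̄ = 1873.5.
ε = (ΔQ/ΔP)(P̄/Q̄) = (-613/5.38)(52.69/1873.5).

-3.204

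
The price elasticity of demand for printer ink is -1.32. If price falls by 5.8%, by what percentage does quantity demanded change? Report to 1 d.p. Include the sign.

7.7%

%ΔQ ≈ ε × %ΔP = (-1.32)(-5.8%) = 7.66%.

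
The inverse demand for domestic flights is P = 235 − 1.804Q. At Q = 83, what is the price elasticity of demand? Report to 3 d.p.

-0.569

At Q = 83, P = 235 − 1.804(83) = 85.27.
dP/dQ = −1.804, so dQ/dP = 1/(−1.804) = -0.554.
ε = (dQ/dP)(P/Q) = (-0.554)(85.27/83).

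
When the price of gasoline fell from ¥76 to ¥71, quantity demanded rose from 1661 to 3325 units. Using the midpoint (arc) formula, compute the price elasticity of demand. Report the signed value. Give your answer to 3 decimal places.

ΔQ = 3325 − 1661 = 1664; ΔP = 71 − 76 = -5.
Midpoints: P̄ = 73.50, Q̄ = 2493.0.
ε = (ΔQ/ΔP)(P̄/Q̄) = (1664/-5)(73.50/2493.0).

-9.812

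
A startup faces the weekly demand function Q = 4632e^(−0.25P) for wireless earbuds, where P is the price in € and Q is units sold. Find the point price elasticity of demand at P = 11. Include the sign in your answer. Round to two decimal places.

-2.75

At P = 11, Q = 296.114.
dQ/dP = −0.25·4632e^(−0.25P) = −0.25Q = -74.028.
ε = (dQ/dP)(P/Q) = (-74.028)(11/296.114).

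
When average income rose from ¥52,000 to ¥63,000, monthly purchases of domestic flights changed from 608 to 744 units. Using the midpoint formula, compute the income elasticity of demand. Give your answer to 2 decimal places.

ΔQ = 136, ΔI = 11000. Midpoints: Ī = 57,500, Q̄ = 676.0.
ε_I = (ΔQ/ΔI)(Ī/Q̄) = (136/11000)(57500/676.0).
ε_I > 0, so the good is normal.

1.05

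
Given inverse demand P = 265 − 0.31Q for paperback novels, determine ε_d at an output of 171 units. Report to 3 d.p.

-3.999

At Q = 171, P = 265 − 0.31(171) = 211.99.
dP/dQ = −0.31, so dQ/dP = 1/(−0.31) = -3.226.
ε = (dQ/dP)(P/Q) = (-3.226)(211.99/171).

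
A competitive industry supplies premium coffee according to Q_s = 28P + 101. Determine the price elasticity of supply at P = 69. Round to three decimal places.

At P = 69, Q_s = 2033.
dQ_s/dP = 28.
ε_s = (dQ_s/dP)(P/Q_s) = (28)(69/2033).

0.950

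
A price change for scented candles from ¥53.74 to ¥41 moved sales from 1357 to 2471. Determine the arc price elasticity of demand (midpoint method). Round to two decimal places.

-2.16

ΔQ = 2471 − 1357 = 1114; ΔP = 41 − 53.74 = -12.74.
Midpoints: P̄ = 47.37, Q̄ = 1914.0.
ε = (ΔQ/ΔP)(P̄/Q̄) = (1114/-12.74)(47.37/1914.0).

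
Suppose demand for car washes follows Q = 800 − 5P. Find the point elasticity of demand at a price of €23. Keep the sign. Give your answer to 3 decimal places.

-0.168

At P = 23, Q = 685.
dQ/dP = −5.
ε = (dQ/dP)(P/Q) = (-5)(23/685).
|ε| < 1, so demand is inelastic at this price.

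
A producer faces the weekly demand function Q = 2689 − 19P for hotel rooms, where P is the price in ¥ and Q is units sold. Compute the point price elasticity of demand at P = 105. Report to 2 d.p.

-2.87

At P = 105, Q = 694.
dQ/dP = −19.
ε = (dQ/dP)(P/Q) = (-19)(105/694).
|ε| > 1, so demand is elastic at this price.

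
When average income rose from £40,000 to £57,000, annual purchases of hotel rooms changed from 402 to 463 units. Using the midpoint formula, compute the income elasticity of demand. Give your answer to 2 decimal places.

0.40

ΔQ = 61, ΔI = 17000. Midpoints: Ī = 48,500, Q̄ = 432.5.
ε_I = (ΔQ/ΔI)(Ī/Q̄) = (61/17000)(48500/432.5).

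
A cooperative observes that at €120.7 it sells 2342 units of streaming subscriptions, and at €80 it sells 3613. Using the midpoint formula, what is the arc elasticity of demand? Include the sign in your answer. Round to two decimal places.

ΔQ = 3613 − 2342 = 1271; ΔP = 80 − 120.7 = -40.7.
Midpoints: P̄ = 100.35, Q̄ = 2977.5.
ε = (ΔQ/ΔP)(P̄/Q̄) = (1271/-40.7)(100.35/2977.5).

-1.05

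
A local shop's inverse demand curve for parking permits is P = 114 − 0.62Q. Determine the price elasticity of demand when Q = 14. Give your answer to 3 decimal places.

At Q = 14, P = 114 − 0.62(14) = 105.32.
dP/dQ = −0.62, so dQ/dP = 1/(−0.62) = -1.613.
ε = (dQ/dP)(P/Q) = (-1.613)(105.32/14).

-12.134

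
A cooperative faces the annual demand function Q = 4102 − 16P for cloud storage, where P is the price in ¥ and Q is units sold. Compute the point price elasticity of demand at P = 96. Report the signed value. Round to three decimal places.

-0.599

At P = 96, Q = 2566.
dQ/dP = −16.
ε = (dQ/dP)(P/Q) = (-16)(96/2566).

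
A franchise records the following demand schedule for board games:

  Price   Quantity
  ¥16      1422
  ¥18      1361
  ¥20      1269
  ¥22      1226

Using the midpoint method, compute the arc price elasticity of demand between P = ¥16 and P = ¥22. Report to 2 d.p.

At P = 16, Q = 1422; at P = 22, Q = 1226.
ΔQ = -196, ΔP = 6. Midpoints: P̄ = 19.00, Q̄ = 1324.0.
ε = (ΔQ/ΔP)(P̄/Q̄) = (-196/6)(19.00/1324.0).

-0.47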